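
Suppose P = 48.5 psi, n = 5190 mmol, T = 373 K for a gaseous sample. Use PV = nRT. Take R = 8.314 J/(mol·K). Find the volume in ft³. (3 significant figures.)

1.70 ft³

From the ideal-gas law: V = nRT/P.
P = 48.5 psi = 3.344×10^5 Pa; n = 5190 mmol = 5.190 mol; T = 373 K; R = 8.314 J/(mol·K).
V = 0.04813 m³
0.04813 m³ × (1 ft³ / 0.02832 m³) = 1.700 ft³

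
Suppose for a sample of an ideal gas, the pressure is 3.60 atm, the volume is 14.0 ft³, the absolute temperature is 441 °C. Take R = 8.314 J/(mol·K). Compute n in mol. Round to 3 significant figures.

Rearranging: n = PV/(RT).
P = 3.60 atm = 3.648×10^5 Pa; V = 14.0 ft³ = 0.3964 m³; T = 441 °C = 714.1 K; R = 8.314 J/(mol·K).
n = 24.36 mol

24.4 mol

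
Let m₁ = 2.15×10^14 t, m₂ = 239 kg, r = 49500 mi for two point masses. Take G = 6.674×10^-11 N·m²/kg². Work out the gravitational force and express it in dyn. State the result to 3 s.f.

0.0540 dyn

From Newton's law of gravitation: F = Gm₁m₂/r².
m₁ = 2.15×10^14 t = 2.150×10^17 kg; m₂ = 239 kg; r = 49500 mi = 7.966×10^7 m; G = 6.674×10^-11 N·m²/kg².
F = 5.404×10^-7 N  (the unit combination reduces to kg·m/s² = N)
5.404×10^-7 N × (1 dyn / 1.000×10^-5 N) = 0.05404 dyn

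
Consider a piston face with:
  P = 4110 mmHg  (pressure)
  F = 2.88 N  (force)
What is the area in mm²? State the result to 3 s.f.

Rearranging P = F/A for A: A = F/P.
P = 4110 mmHg = 5.480×10^5 Pa; F = 2.88 N.
A = 5.256×10^-6 m²
5.256×10^-6 m² × (1 mm² / 1.000×10^-6 m²) = 5.256 mm²

5.26 mm²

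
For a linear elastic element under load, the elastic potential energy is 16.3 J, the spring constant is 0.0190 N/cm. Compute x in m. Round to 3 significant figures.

Solving U = ½k·x² for x: x = √(2U/k).
U = 16.3 J; k = 0.0190 N/cm = 1.900 N/m.
x = 4.142 m

4.14 m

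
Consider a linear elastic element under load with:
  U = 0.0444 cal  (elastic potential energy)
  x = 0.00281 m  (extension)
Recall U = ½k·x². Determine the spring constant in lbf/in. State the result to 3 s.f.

269 lbf/in

Rearranging: k = 2U/x².
U = 0.0444 cal = 0.1858 J; x = 0.00281 m.
k = 47054 N/m
47054 N/m × (1 lbf/in / 175.1 N/m) = 268.7 lbf/in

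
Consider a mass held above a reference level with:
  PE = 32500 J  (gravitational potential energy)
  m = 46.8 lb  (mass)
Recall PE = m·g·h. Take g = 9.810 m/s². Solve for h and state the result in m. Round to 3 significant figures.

Rearranging PE = m·g·h for h: h = PE/(m·g).
PE = 32500 J; m = 46.8 lb = 21.23 kg; g = 9.810 m/s².
h = 156.1 m

156 m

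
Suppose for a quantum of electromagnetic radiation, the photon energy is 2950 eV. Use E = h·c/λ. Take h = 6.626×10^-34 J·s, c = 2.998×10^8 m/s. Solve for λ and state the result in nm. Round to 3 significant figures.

0.420 nm

Solving E = h·c/λ for λ: λ = hc/E.
E = 2950 eV = 4.726×10^-16 J; h = 6.626×10^-34 J·s; c = 2.998×10^8 m/s.
λ = 4.203×10^-10 m
4.203×10^-10 m × (1 nm / 1.000×10^-9 m) = 0.4203 nm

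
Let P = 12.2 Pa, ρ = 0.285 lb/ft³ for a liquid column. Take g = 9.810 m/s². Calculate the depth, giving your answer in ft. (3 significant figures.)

Rearranging P = ρ·g·h for h: h = P/(ρ·g).
P = 12.2 Pa; ρ = 0.285 lb/ft³ = 4.565 kg/m³; g = 9.810 m/s².
h = 0.2724 m
0.2724 m × (1 ft / 0.3048 m) = 0.8937 ft

0.894 ft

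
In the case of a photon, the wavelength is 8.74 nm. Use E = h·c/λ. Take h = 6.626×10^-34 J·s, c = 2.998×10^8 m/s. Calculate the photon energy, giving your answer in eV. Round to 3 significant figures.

E is given directly by: E = hc/λ.
λ = 8.74 nm = 8.740×10^-9 m; h = 6.626×10^-34 J·s; c = 2.998×10^8 m/s.
E = 2.273×10^-17 J  (the unit combination reduces to kg·m²/s² = J)
2.273×10^-17 J × (1 eV / 1.602×10^-19 J) = 141.9 eV

142 eV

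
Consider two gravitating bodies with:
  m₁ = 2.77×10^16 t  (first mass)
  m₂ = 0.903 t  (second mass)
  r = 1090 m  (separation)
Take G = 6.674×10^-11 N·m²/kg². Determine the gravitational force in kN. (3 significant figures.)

F is given directly by: F = Gm₁m₂/r².
m₁ = 2.77×10^16 t = 2.770×10^19 kg; m₂ = 0.903 t = 903.0 kg; r = 1090 m; G = 6.674×10^-11 N·m²/kg².
F = 1.405×10^6 N
1.405×10^6 N × (1 kN / 1000 N) = 1405 kN

1410 kN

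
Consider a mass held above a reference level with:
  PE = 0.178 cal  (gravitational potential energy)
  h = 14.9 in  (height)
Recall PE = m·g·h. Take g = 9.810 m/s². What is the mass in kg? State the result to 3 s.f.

Rearranging PE = m·g·h for m: m = PE/(g·h).
PE = 0.178 cal = 0.7448 J; h = 14.9 in = 0.3785 m; g = 9.810 m/s².
m = 0.2006 kg

0.201 kg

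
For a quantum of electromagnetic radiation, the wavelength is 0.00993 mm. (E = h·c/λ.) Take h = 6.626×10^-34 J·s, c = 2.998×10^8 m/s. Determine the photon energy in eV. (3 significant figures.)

Directly: E = hc/λ.
λ = 0.00993 mm = 9.930×10^-6 m; h = 6.626×10^-34 J·s; c = 2.998×10^8 m/s.
E = 2.000×10^-20 J
2.000×10^-20 J × (1 eV / 1.602×10^-19 J) = 0.1249 eV

0.125 eV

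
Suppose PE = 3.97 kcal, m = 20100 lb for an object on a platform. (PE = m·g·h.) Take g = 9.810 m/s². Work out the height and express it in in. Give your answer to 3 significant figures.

Rearranging PE = m·g·h for h: h = PE/(m·g).
PE = 3.97 kcal = 16610 J; m = 20100 lb = 9117 kg; g = 9.810 m/s².
h = 0.1857 m
0.1857 m × (1 in / 0.02540 m) = 7.312 in

7.31 in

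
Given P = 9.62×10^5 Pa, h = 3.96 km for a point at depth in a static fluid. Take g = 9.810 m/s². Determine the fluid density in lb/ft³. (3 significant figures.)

1.55 lb/ft³

Rearranging: ρ = P/(g·h).
P = 9.62×10^5 Pa; h = 3.96 km = 3960 m; g = 9.810 m/s².
ρ = 24.76 kg/m³
24.76 kg/m³ × (1 lb/ft³ / 16.02 kg/m³) = 1.546 lb/ft³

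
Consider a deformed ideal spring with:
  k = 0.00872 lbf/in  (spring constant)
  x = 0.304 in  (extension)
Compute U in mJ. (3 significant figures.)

Directly: U = ½kx².
k = 0.00872 lbf/in = 1.527 N/m; x = 0.304 in = 0.007722 m.
U = 4.553×10^-5 J
4.553×10^-5 J × (1 mJ / 0.001000 J) = 0.04553 mJ

0.0455 mJ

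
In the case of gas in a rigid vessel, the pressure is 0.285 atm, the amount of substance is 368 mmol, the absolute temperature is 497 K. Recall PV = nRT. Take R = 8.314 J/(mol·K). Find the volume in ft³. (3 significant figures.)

1.86 ft³

From the ideal-gas law: V = nRT/P.
P = 0.285 atm = 28878 Pa; n = 368 mmol = 0.3680 mol; T = 497 K; R = 8.314 J/(mol·K).
V = 0.05266 m³
0.05266 m³ × (1 ft³ / 0.02832 m³) = 1.860 ft³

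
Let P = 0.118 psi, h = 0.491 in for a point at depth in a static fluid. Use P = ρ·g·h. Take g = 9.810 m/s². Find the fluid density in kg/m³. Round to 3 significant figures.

Solving P = ρ·g·h for ρ: ρ = P/(g·h).
P = 0.118 psi = 813.6 Pa; h = 0.491 in = 0.01247 m; g = 9.810 m/s².
ρ = 6650 kg/m³

6650 kg/m³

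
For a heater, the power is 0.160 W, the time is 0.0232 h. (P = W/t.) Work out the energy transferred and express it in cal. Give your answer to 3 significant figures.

Rearranging: W = P·t.
P = 0.160 W; t = 0.0232 h = 83.52 s.
W = 13.36 J
13.36 J × (1 cal / 4.184 J) = 3.194 cal

3.19 cal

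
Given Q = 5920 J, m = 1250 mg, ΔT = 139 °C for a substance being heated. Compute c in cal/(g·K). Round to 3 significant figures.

Rearranging Q = m·c·ΔT for c: c = Q/(m·ΔT).
Q = 5920 J; m = 1250 mg = 0.001250 kg; ΔT = 139 °C = 139.0 K.
c = 34072 J/(kg·K)
34072 J/(kg·K) × (1 cal/(g·K) / 4184 J/(kg·K)) = 8.143 cal/(g·K)

8.14 cal/(g·K)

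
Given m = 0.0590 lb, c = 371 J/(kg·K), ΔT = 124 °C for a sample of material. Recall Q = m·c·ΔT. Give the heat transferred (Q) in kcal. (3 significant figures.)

0.294 kcal

Directly: Q = mcΔT.
m = 0.0590 lb = 0.02676 kg; c = 371 J/(kg·K); ΔT = 124 °C = 124.0 K.
Q = 1231 J
1231 J × (1 kcal / 4184 J) = 0.2943 kcal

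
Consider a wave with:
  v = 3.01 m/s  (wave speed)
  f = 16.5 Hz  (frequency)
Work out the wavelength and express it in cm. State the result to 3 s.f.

Rearranging: λ = v/f.
v = 3.01 m/s; f = 16.5 Hz.
λ = 0.1824 m
0.1824 m × (1 cm / 0.01000 m) = 18.24 cm

18.2 cm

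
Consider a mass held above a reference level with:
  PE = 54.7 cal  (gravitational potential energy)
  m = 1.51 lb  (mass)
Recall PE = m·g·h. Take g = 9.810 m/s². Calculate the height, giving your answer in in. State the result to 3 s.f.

1340 in

Solving PE = m·g·h for h: h = PE/(m·g).
PE = 54.7 cal = 228.9 J; m = 1.51 lb = 0.6849 kg; g = 9.810 m/s².
h = 34.06 m
34.06 m × (1 in / 0.02540 m) = 1341 in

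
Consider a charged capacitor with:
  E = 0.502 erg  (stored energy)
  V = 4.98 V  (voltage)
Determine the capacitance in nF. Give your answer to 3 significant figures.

4.05 nF

Rearranging E = ½C·V² for C: C = 2E/V².
E = 0.502 erg = 5.020×10^-8 J; V = 4.98 V.
C = 4.048×10^-9 F
4.048×10^-9 F × (1 nF / 1.000×10^-9 F) = 4.048 nF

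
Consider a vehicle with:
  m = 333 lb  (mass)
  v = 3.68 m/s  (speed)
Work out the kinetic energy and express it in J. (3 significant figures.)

1020 J

Directly: KE = ½mv².
m = 333 lb = 151.0 kg; v = 3.68 m/s.
KE = 1023 J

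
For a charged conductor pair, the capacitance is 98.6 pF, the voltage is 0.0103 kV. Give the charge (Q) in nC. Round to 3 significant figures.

1.02 nC

Solving C = Q/V for Q: Q = CV.
C = 98.6 pF = 9.860×10^-11 F; V = 0.0103 kV = 10.30 V.
Q = 1.016×10^-9 C
1.016×10^-9 C × (1 nC / 1.000×10^-9 C) = 1.016 nC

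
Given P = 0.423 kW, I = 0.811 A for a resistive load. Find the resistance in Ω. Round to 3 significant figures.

Solving P = I²R for R: R = P/I².
P = 0.423 kW = 423.0 W; I = 0.811 A.
R = 643.1 Ω

643 Ω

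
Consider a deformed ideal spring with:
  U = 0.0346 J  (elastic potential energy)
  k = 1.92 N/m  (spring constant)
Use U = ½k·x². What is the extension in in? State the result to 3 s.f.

Rearranging U = ½k·x² for x: x = √(2U/k).
U = 0.0346 J; k = 1.92 N/m.
x = 0.1898 m
0.1898 m × (1 in / 0.02540 m) = 7.474 in

7.47 in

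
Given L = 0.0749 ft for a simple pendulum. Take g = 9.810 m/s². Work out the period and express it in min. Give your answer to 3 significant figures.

T is given directly by: T = 2π√(L/g).
L = 0.0749 ft = 0.02283 m; g = 9.810 m/s².
T = 0.3031 s
0.3031 s × (1 min / 60.00 s) = 0.005052 min

0.00505 min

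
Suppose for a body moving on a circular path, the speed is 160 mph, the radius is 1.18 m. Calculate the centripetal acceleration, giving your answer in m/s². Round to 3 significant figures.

4340 m/s²

a is given directly by: a = v²/r.
v = 160 mph = 71.53 m/s; r = 1.18 m.
a = 4336 m/s²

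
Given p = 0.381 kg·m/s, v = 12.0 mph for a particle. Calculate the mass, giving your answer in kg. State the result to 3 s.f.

0.0710 kg

Rearranging: m = p/v.
p = 0.381 kg·m/s; v = 12.0 mph = 5.364 m/s.
m = 0.07102 kg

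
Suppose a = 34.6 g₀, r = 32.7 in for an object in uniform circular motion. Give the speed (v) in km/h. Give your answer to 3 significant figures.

Solving a = v²/r for v: v = √(a·r).
a = 34.6 g₀ = 339.3 m/s²; r = 32.7 in = 0.8306 m.
v = 16.79 m/s
16.79 m/s × (1 km/h / 0.2778 m/s) = 60.44 km/h

60.4 km/h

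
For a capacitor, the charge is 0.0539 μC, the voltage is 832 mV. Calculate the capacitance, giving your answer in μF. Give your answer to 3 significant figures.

0.0648 μF

Directly: C = Q/V.
Q = 0.0539 μC = 5.390×10^-8 C; V = 832 mV = 0.8320 V.
C = 6.478×10^-8 F
6.478×10^-8 F × (1 μF / 1.000×10^-6 F) = 0.06478 μF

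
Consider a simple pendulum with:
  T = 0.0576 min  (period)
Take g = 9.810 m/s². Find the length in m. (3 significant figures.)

2.97 m

Solving T = 2π√(L/g) for L: L = g·(T/2π)².
T = 0.0576 min = 3.456 s; g = 9.810 m/s².
L = 2.968 m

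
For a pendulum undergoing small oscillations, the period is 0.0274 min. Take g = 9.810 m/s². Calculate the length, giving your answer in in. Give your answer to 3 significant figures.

Rearranging T = 2π√(L/g) for L: L = g·(T/2π)².
T = 0.0274 min = 1.644 s; g = 9.810 m/s².
L = 0.6716 m
0.6716 m × (1 in / 0.02540 m) = 26.44 in

26.4 in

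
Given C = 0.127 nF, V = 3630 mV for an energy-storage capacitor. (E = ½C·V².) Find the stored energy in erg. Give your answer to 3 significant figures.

E is given directly by: E = ½CV².
C = 0.127 nF = 1.270×10^-10 F; V = 3630 mV = 3.630 V.
E = 8.367×10^-10 J
8.367×10^-10 J × (1 erg / 1.000×10^-7 J) = 0.008367 erg

0.00837 erg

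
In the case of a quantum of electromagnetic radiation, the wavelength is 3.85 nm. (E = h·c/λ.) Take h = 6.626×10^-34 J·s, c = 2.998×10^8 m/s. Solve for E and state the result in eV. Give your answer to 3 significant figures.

Directly: E = hc/λ.
λ = 3.85 nm = 3.850×10^-9 m; h = 6.626×10^-34 J·s; c = 2.998×10^8 m/s.
E = 5.160×10^-17 J
5.160×10^-17 J × (1 eV / 1.602×10^-19 J) = 322.0 eV

322 eV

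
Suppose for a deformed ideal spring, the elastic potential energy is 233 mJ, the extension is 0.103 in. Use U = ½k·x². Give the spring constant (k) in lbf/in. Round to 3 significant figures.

389 lbf/in

Rearranging: k = 2U/x².
U = 233 mJ = 0.2330 J; x = 0.103 in = 0.002616 m.
k = 68084 N/m
68084 N/m × (1 lbf/in / 175.1 N/m) = 388.8 lbf/in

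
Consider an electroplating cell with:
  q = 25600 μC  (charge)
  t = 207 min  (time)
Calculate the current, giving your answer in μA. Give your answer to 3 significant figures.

2.06 μA

Rearranging: I = q/t.
q = 25600 μC = 0.02560 C; t = 207 min = 12420 s.
I = 2.061×10^-6 A
2.061×10^-6 A × (1 μA / 1.000×10^-6 A) = 2.061 μA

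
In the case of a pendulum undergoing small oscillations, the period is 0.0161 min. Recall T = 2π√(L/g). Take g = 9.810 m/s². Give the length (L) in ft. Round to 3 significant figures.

0.761 ft

Rearranging: L = g·(T/2π)².
T = 0.0161 min = 0.9660 s; g = 9.810 m/s².
L = 0.2319 m
0.2319 m × (1 ft / 0.3048 m) = 0.7608 ft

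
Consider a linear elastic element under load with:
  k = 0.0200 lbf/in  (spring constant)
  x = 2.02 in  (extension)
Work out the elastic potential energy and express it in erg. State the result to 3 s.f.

46100 erg

Directly: U = ½kx².
k = 0.0200 lbf/in = 3.503 N/m; x = 2.02 in = 0.05131 m.
U = 0.004610 J  (the unit combination reduces to kg·m²/s² = J)
0.004610 J × (1 erg / 1.000×10^-7 J) = 46102 erg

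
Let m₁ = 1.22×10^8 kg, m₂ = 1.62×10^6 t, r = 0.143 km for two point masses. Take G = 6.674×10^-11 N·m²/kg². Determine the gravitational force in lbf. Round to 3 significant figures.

145 lbf

F is given directly by: F = Gm₁m₂/r².
m₁ = 1.22×10^8 kg; m₂ = 1.62×10^6 t = 1.620×10^9 kg; r = 0.143 km = 143.0 m; G = 6.674×10^-11 N·m²/kg².
F = 645.0 N  (the unit combination reduces to kg·m/s² = N)
645.0 N × (1 lbf / 4.448 N) = 145.0 lbf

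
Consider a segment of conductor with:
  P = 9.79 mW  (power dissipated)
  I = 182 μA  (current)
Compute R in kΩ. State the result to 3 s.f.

Rearranging: R = P/I².
P = 9.79 mW = 0.009790 W; I = 182 μA = 1.820×10^-4 A.
R = 2.956×10^5 Ω
2.956×10^5 Ω × (1 kΩ / 1000 Ω) = 295.6 kΩ

296 kΩ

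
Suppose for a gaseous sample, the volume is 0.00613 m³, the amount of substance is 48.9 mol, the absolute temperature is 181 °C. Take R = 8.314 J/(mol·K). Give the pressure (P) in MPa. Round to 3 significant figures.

30.1 MPa

From the ideal-gas law: P = nRT/V.
V = 0.00613 m³; n = 48.9 mol; T = 181 °C = 454.1 K; R = 8.314 J/(mol·K).
P = 3.012×10^7 Pa
3.012×10^7 Pa × (1 MPa / 1.000×10^6 Pa) = 30.12 MPa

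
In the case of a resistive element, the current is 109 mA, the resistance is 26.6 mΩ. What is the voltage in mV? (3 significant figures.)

2.90 mV

From Ohm's law: V = IR.
I = 109 mA = 0.1090 A; R = 26.6 mΩ = 0.02660 Ω.
V = 0.002899 V
0.002899 V × (1 mV / 0.001000 V) = 2.899 mV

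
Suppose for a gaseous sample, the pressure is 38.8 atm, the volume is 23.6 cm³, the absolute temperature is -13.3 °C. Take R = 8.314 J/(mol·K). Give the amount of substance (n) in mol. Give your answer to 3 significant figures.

0.0429 mol

From the ideal-gas law: n = PV/(RT).
P = 38.8 atm = 3.931×10^6 Pa; V = 23.6 cm³ = 2.360×10^-5 m³; T = -13.3 °C = 259.8 K; R = 8.314 J/(mol·K).
n = 0.04295 mol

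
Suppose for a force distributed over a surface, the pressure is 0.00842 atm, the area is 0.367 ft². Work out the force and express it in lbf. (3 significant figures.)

6.54 lbf

Rearranging P = F/A for F: F = P·A.
P = 0.00842 atm = 853.2 Pa; A = 0.367 ft² = 0.03410 m².
F = 29.09 N
29.09 N × (1 lbf / 4.448 N) = 6.539 lbf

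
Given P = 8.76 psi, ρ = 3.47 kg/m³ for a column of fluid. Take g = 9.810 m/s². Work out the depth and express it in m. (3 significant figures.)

1770 m

Rearranging P = ρ·g·h for h: h = P/(ρ·g).
P = 8.76 psi = 60398 Pa; ρ = 3.47 kg/m³; g = 9.810 m/s².
h = 1774 m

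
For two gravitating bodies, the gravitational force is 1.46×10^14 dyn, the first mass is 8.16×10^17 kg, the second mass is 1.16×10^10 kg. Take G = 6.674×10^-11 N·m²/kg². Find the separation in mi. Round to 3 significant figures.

From Newton's law of gravitation: r = √(G·m₁m₂/F).
F = 1.46×10^14 dyn = 1.460×10^9 N; m₁ = 8.16×10^17 kg; m₂ = 1.16×10^10 kg; G = 6.674×10^-11 N·m²/kg².
r = 20801 m
20801 m × (1 mi / 1609 m) = 12.93 mi

12.9 mi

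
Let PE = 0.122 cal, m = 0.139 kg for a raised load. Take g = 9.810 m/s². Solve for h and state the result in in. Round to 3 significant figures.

14.7 in

Rearranging PE = m·g·h for h: h = PE/(m·g).
PE = 0.122 cal = 0.5104 J; m = 0.139 kg; g = 9.810 m/s².
h = 0.3743 m
0.3743 m × (1 in / 0.02540 m) = 14.74 in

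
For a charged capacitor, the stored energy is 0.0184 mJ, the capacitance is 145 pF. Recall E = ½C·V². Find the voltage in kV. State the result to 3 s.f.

Rearranging E = ½C·V² for V: V = √(2E/C).
E = 0.0184 mJ = 1.840×10^-5 J; C = 145 pF = 1.450×10^-10 F.
V = 503.8 V
503.8 V × (1 kV / 1000 V) = 0.5038 kV

0.504 kV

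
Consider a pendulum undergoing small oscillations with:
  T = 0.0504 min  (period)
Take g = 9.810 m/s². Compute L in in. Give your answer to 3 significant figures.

Solving T = 2π√(L/g) for L: L = g·(T/2π)².
T = 0.0504 min = 3.024 s; g = 9.810 m/s².
L = 2.272 m
2.272 m × (1 in / 0.02540 m) = 89.46 in

89.5 in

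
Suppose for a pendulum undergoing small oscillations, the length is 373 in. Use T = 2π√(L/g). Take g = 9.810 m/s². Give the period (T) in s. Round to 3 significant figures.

6.17 s

T is given directly by: T = 2π√(L/g).
L = 373 in = 9.474 m; g = 9.810 m/s².
T = 6.175 s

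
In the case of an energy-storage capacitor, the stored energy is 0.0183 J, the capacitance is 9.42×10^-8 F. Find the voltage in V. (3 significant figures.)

623 V

Rearranging: V = √(2E/C).
E = 0.0183 J; C = 9.42×10^-8 F.
V = 623.3 V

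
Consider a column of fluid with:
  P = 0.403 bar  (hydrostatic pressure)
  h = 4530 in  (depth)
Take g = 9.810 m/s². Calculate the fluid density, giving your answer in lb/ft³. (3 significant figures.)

2.23 lb/ft³

Rearranging P = ρ·g·h for ρ: ρ = P/(g·h).
P = 0.403 bar = 40300 Pa; h = 4530 in = 115.1 m; g = 9.810 m/s².
ρ = 35.70 kg/m³
35.70 kg/m³ × (1 lb/ft³ / 16.02 kg/m³) = 2.229 lb/ft³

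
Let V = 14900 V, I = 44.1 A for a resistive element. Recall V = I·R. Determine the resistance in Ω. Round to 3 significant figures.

Solving V = I·R for R: R = V/I.
V = 14900 V; I = 44.1 A.
R = 337.9 Ω

338 Ω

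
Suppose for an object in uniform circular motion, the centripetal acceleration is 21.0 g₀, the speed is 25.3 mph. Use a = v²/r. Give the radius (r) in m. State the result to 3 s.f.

Rearranging: r = v²/a.
a = 21.0 g₀ = 205.9 m/s²; v = 25.3 mph = 11.31 m/s.
r = 0.6211 m

0.621 m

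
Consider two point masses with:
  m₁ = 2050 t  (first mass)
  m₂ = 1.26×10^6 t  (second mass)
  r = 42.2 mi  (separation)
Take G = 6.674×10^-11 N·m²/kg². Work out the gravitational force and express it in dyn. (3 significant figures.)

Directly: F = Gm₁m₂/r².
m₁ = 2050 t = 2.050×10^6 kg; m₂ = 1.26×10^6 t = 1.260×10^9 kg; r = 42.2 mi = 67914 m; G = 6.674×10^-11 N·m²/kg².
F = 3.738×10^-5 N
3.738×10^-5 N × (1 dyn / 1.000×10^-5 N) = 3.738 dyn

3.74 dyn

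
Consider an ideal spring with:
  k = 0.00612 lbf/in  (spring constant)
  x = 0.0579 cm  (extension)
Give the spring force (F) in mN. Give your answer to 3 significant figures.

0.621 mN

F is given directly by: F = kx.
k = 0.00612 lbf/in = 1.072 N/m; x = 0.0579 cm = 5.790×10^-4 m.
F = 6.206×10^-4 N  (the unit combination reduces to kg·m/s² = N)
6.206×10^-4 N × (1 mN / 0.001000 N) = 0.6206 mN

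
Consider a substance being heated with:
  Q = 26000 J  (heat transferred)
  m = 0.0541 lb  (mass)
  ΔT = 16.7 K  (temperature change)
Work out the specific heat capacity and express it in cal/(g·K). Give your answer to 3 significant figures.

15.2 cal/(g·K)

Rearranging: c = Q/(m·ΔT).
Q = 26000 J; m = 0.0541 lb = 0.02454 kg; ΔT = 16.7 K.
c = 63444 J/(kg·K)
63444 J/(kg·K) × (1 cal/(g·K) / 4184 J/(kg·K)) = 15.16 cal/(g·K)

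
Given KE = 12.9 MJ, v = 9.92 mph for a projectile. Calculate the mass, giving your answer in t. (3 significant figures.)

Rearranging: m = 2·KE/v².
KE = 12.9 MJ = 1.290×10^7 J; v = 9.92 mph = 4.435 m/s.
m = 1.312×10^6 kg
1.312×10^6 kg × (1 t / 1000 kg) = 1312 t

1310 t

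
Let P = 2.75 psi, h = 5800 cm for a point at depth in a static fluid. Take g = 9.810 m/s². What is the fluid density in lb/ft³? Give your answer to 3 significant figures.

Rearranging: ρ = P/(g·h).
P = 2.75 psi = 18961 Pa; h = 5800 cm = 58.00 m; g = 9.810 m/s².
ρ = 33.32 kg/m³
33.32 kg/m³ × (1 lb/ft³ / 16.02 kg/m³) = 2.080 lb/ft³

2.08 lb/ft³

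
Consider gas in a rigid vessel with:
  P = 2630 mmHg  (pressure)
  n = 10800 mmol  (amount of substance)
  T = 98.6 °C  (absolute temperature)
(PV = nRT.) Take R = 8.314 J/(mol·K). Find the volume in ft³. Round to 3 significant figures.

3.36 ft³

From the ideal-gas law: V = nRT/P.
P = 2630 mmHg = 3.506×10^5 Pa; n = 10800 mmol = 10.80 mol; T = 98.6 °C = 371.8 K; R = 8.314 J/(mol·K).
V = 0.09520 m³
0.09520 m³ × (1 ft³ / 0.02832 m³) = 3.362 ft³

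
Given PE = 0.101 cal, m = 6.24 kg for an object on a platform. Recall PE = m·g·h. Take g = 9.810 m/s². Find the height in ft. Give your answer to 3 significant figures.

Rearranging: h = PE/(m·g).
PE = 0.101 cal = 0.4226 J; m = 6.24 kg; g = 9.810 m/s².
h = 0.006903 m
0.006903 m × (1 ft / 0.3048 m) = 0.02265 ft

0.0226 ft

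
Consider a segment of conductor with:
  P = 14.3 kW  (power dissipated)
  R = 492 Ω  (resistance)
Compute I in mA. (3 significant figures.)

5390 mA

Rearranging: I = √(P/R).
P = 14.3 kW = 14300 W; R = 492 Ω.
I = 5.391 A
5.391 A × (1 mA / 0.001000 A) = 5391 mA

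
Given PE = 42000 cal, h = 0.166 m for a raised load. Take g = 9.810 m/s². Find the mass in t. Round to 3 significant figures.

Solving PE = m·g·h for m: m = PE/(g·h).
PE = 42000 cal = 1.757×10^5 J; h = 0.166 m; g = 9.810 m/s².
m = 1.079×10^5 kg
1.079×10^5 kg × (1 t / 1000 kg) = 107.9 t

108 t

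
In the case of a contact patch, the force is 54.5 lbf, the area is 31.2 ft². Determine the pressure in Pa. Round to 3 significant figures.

83.6 Pa

Directly: P = F/A.
F = 54.5 lbf = 242.4 N; A = 31.2 ft² = 2.899 m².
P = 83.64 Pa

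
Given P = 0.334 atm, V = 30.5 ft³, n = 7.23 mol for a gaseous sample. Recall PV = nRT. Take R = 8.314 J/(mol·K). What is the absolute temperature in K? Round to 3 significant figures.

486 K

From the ideal-gas law: T = PV/(nR).
P = 0.334 atm = 33843 Pa; V = 30.5 ft³ = 0.8637 m³; n = 7.23 mol; R = 8.314 J/(mol·K).
T = 486.2 K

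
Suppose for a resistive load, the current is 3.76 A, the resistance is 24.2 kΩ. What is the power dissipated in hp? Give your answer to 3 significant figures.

P is given directly by: P = I²R.
I = 3.76 A; R = 24.2 kΩ = 24200 Ω.
P = 3.421×10^5 W
3.421×10^5 W × (1 hp / 745.7 W) = 458.8 hp

459 hp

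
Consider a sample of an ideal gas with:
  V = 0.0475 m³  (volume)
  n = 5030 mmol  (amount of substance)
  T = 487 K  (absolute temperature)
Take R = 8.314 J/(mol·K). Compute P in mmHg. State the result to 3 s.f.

3220 mmHg

P is given directly by: P = nRT/V.
V = 0.0475 m³; n = 5030 mmol = 5.030 mol; T = 487 K; R = 8.314 J/(mol·K).
P = 4.288×10^5 Pa  (the unit combination reduces to kg/(m·s²) = Pa)
4.288×10^5 Pa × (1 mmHg / 133.3 Pa) = 3216 mmHg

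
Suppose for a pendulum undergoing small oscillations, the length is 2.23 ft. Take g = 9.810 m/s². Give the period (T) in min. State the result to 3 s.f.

Directly: T = 2π√(L/g).
L = 2.23 ft = 0.6797 m; g = 9.810 m/s².
T = 1.654 s
1.654 s × (1 min / 60.00 s) = 0.02756 min

0.0276 min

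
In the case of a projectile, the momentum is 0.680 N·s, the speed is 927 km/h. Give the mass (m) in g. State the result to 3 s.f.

Rearranging: m = p/v.
p = 0.680 N·s = 0.6800 kg·m/s; v = 927 km/h = 257.5 m/s.
m = 0.002641 kg
0.002641 kg × (1 g / 0.001000 kg) = 2.641 g

2.64 g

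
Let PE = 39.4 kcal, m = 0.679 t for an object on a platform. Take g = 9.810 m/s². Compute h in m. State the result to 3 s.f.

24.7 m

Rearranging PE = m·g·h for h: h = PE/(m·g).
PE = 39.4 kcal = 1.648×10^5 J; m = 0.679 t = 679.0 kg; g = 9.810 m/s².
h = 24.75 m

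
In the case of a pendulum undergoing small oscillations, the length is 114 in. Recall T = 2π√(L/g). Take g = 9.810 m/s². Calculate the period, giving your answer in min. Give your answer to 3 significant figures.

0.0569 min

T is given directly by: T = 2π√(L/g).
L = 114 in = 2.896 m; g = 9.810 m/s².
T = 3.414 s
3.414 s × (1 min / 60.00 s) = 0.05689 min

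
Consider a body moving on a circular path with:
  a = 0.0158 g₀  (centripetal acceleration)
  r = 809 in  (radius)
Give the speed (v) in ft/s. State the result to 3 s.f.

5.85 ft/s

Rearranging: v = √(a·r).
a = 0.0158 g₀ = 0.1549 m/s²; r = 809 in = 20.55 m.
v = 1.784 m/s
1.784 m/s × (1 ft/s / 0.3048 m/s) = 5.854 ft/s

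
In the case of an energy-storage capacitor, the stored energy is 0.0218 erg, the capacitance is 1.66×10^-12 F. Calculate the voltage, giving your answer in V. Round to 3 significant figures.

Solving E = ½C·V² for V: V = √(2E/C).
E = 0.0218 erg = 2.180×10^-9 J; C = 1.66×10^-12 F.
V = 51.25 V  (the unit combination reduces to kg·m²/(A·s³) = V)

51.2 V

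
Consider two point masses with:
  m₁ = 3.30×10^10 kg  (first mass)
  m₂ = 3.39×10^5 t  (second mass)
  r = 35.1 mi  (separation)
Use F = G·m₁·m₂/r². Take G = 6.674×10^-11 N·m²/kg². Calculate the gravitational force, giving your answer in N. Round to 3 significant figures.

0.234 N

From Newton's law of gravitation: F = Gm₁m₂/r².
m₁ = 3.30×10^10 kg; m₂ = 3.39×10^5 t = 3.390×10^8 kg; r = 35.1 mi = 56488 m; G = 6.674×10^-11 N·m²/kg².
F = 0.2340 N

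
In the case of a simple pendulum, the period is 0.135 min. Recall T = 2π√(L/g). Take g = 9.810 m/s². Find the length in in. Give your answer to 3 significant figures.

Rearranging: L = g·(T/2π)².
T = 0.135 min = 8.100 s; g = 9.810 m/s².
L = 16.30 m
16.30 m × (1 in / 0.02540 m) = 641.9 in

642 in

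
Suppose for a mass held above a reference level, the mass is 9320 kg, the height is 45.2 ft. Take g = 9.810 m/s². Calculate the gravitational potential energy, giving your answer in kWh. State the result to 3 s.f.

PE is given directly by: PE = mgh.
m = 9320 kg; h = 45.2 ft = 13.78 m; g = 9.810 m/s².
PE = 1.260×10^6 J  (the unit combination reduces to kg·m²/s² = J)
1.260×10^6 J × (1 kWh / 3.600×10^6 J) = 0.3499 kWh

0.350 kWh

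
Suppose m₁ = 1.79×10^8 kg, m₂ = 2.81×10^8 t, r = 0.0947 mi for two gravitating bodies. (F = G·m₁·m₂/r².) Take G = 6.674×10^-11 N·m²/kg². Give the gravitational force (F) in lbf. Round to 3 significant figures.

32500 lbf

Directly: F = Gm₁m₂/r².
m₁ = 1.79×10^8 kg; m₂ = 2.81×10^8 t = 2.810×10^11 kg; r = 0.0947 mi = 152.4 m; G = 6.674×10^-11 N·m²/kg².
F = 1.445×10^5 N
1.445×10^5 N × (1 lbf / 4.448 N) = 32491 lbf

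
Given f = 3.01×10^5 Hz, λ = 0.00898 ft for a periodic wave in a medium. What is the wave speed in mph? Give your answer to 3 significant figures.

1840 mph

Directly: v = fλ.
f = 3.01×10^5 Hz; λ = 0.00898 ft = 0.002737 m.
v = 823.9 m/s
823.9 m/s × (1 mph / 0.4470 m/s) = 1843 mph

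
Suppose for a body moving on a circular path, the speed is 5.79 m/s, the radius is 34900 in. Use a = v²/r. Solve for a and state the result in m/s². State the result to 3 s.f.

0.0378 m/s²

Directly: a = v²/r.
v = 5.79 m/s; r = 34900 in = 886.5 m.
a = 0.03782 m/s²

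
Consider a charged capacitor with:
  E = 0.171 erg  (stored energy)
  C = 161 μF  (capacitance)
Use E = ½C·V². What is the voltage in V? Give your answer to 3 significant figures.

0.0146 V

Solving E = ½C·V² for V: V = √(2E/C).
E = 0.171 erg = 1.710×10^-8 J; C = 161 μF = 1.610×10^-4 F.
V = 0.01457 V  (the unit combination reduces to kg·m²/(A·s³) = V)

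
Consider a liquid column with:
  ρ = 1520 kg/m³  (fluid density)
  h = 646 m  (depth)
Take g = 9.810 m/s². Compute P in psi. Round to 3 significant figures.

1400 psi

Directly: P = ρgh.
ρ = 1520 kg/m³; h = 646 m; g = 9.810 m/s².
P = 9.633×10^6 Pa
9.633×10^6 Pa × (1 psi / 6895 Pa) = 1397 psi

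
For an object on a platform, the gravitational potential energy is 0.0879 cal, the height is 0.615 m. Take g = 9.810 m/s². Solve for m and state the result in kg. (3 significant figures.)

0.0610 kg

Rearranging PE = m·g·h for m: m = PE/(g·h).
PE = 0.0879 cal = 0.3678 J; h = 0.615 m; g = 9.810 m/s².
m = 0.06096 kg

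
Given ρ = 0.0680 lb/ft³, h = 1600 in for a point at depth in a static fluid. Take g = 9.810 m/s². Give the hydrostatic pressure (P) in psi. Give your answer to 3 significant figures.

P is given directly by: P = ρgh.
ρ = 0.0680 lb/ft³ = 1.089 kg/m³; h = 1600 in = 40.64 m; g = 9.810 m/s².
P = 434.3 Pa  (the unit combination reduces to kg/(m·s²) = Pa)
434.3 Pa × (1 psi / 6895 Pa) = 0.06298 psi

0.0630 psi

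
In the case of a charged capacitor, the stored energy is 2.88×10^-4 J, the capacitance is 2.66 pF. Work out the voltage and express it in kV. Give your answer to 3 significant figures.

Rearranging E = ½C·V² for V: V = √(2E/C).
E = 2.88×10^-4 J; C = 2.66 pF = 2.660×10^-12 F.
V = 14715 V
14715 V × (1 kV / 1000 V) = 14.72 kV

14.7 kV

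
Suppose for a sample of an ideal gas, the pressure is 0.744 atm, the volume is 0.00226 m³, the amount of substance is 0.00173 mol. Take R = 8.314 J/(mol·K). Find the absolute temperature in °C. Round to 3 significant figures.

Solving PV = nRT for T: T = PV/(nR).
P = 0.744 atm = 75386 Pa; V = 0.00226 m³; n = 0.00173 mol; R = 8.314 J/(mol·K).
T = 11845 K
11845 K − 273.15 = 11572 °C

11600 °C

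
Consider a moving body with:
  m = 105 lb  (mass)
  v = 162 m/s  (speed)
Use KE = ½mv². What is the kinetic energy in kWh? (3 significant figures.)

KE is given directly by: KE = ½mv².
m = 105 lb = 47.63 kg; v = 162 m/s.
KE = 6.250×10^5 J  (the unit combination reduces to kg·m²/s² = J)
6.250×10^5 J × (1 kWh / 3.600×10^6 J) = 0.1736 kWh

0.174 kWh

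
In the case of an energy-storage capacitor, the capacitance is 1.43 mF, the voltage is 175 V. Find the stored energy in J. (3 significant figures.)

21.9 J

E is given directly by: E = ½CV².
C = 1.43 mF = 0.001430 F; V = 175 V.
E = 21.90 J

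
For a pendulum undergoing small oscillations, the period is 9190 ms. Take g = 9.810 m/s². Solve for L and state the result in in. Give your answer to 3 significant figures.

826 in

Rearranging: L = g·(T/2π)².
T = 9190 ms = 9.190 s; g = 9.810 m/s².
L = 20.99 m
20.99 m × (1 in / 0.02540 m) = 826.2 in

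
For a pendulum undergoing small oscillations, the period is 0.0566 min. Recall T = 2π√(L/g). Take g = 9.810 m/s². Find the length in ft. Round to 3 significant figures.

9.40 ft

Solving T = 2π√(L/g) for L: L = g·(T/2π)².
T = 0.0566 min = 3.396 s; g = 9.810 m/s².
L = 2.866 m
2.866 m × (1 ft / 0.3048 m) = 9.402 ft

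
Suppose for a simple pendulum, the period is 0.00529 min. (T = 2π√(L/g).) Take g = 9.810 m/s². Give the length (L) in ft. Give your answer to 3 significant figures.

Rearranging T = 2π√(L/g) for L: L = g·(T/2π)².
T = 0.00529 min = 0.3174 s; g = 9.810 m/s².
L = 0.02503 m
0.02503 m × (1 ft / 0.3048 m) = 0.08213 ft

0.0821 ft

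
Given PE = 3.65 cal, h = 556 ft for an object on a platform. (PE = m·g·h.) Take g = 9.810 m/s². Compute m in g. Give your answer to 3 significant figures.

Rearranging: m = PE/(g·h).
PE = 3.65 cal = 15.27 J; h = 556 ft = 169.5 m; g = 9.810 m/s².
m = 0.009186 kg
0.009186 kg × (1 g / 0.001000 kg) = 9.186 g

9.19 g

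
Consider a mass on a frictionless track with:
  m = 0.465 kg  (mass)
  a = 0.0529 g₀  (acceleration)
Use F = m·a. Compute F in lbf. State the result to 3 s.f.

0.0542 lbf

From Newton's second law: F = m·a.
m = 0.465 kg; a = 0.0529 g₀ = 0.5188 m/s².
F = 0.2412 N
0.2412 N × (1 lbf / 4.448 N) = 0.05423 lbf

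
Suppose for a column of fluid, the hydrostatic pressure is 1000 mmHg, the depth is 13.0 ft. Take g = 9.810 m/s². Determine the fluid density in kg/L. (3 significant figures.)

Rearranging P = ρ·g·h for ρ: ρ = P/(g·h).
P = 1000 mmHg = 1.333×10^5 Pa; h = 13.0 ft = 3.962 m; g = 9.810 m/s².
ρ = 3430 kg/m³
3430 kg/m³ × (1 kg/L / 1000 kg/m³) = 3.430 kg/L

3.43 kg/L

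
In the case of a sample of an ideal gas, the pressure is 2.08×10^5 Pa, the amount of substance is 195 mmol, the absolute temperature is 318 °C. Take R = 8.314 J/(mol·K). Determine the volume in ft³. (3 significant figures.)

0.163 ft³

From the ideal-gas law: V = nRT/P.
P = 2.08×10^5 Pa; n = 195 mmol = 0.1950 mol; T = 318 °C = 591.1 K; R = 8.314 J/(mol·K).
V = 0.004608 m³
0.004608 m³ × (1 ft³ / 0.02832 m³) = 0.1627 ft³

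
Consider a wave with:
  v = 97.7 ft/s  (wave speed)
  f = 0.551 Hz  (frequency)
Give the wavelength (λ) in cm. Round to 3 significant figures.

Rearranging v = f·λ for λ: λ = v/f.
v = 97.7 ft/s = 29.78 m/s; f = 0.551 Hz.
λ = 54.05 m
54.05 m × (1 cm / 0.01000 m) = 5405 cm

5400 cm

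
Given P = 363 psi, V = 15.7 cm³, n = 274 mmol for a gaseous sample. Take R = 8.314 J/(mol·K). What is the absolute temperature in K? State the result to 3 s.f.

Rearranging PV = nRT for T: T = PV/(nR).
P = 363 psi = 2.503×10^6 Pa; V = 15.7 cm³ = 1.570×10^-5 m³; n = 274 mmol = 0.2740 mol; R = 8.314 J/(mol·K).
T = 17.25 K

17.2 K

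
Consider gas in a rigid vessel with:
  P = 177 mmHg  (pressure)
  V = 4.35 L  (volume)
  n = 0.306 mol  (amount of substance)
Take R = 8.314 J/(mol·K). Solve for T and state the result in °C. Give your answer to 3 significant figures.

-233 °C

From the ideal-gas law: T = PV/(nR).
P = 177 mmHg = 23598 Pa; V = 4.35 L = 0.004350 m³; n = 0.306 mol; R = 8.314 J/(mol·K).
T = 40.35 K
40.35 K − 273.15 = -232.8 °C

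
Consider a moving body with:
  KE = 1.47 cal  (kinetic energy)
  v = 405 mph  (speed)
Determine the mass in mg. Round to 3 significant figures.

Rearranging KE = ½mv² for m: m = 2·KE/v².
KE = 1.47 cal = 6.150 J; v = 405 mph = 181.1 m/s.
m = 3.753×10^-4 kg
3.753×10^-4 kg × (1 mg / 1.000×10^-6 kg) = 375.3 mg

375 mg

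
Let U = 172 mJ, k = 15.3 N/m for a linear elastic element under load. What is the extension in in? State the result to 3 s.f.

5.90 in

Rearranging U = ½k·x² for x: x = √(2U/k).
U = 172 mJ = 0.1720 J; k = 15.3 N/m.
x = 0.1499 m
0.1499 m × (1 in / 0.02540 m) = 5.903 in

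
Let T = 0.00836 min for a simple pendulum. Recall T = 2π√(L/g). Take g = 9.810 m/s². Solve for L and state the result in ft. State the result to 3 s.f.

0.205 ft

Solving T = 2π√(L/g) for L: L = g·(T/2π)².
T = 0.00836 min = 0.5016 s; g = 9.810 m/s².
L = 0.06252 m
0.06252 m × (1 ft / 0.3048 m) = 0.2051 ft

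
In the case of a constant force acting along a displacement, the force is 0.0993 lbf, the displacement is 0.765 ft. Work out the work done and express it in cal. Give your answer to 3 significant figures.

Directly: W = F·d.
F = 0.0993 lbf = 0.4417 N; d = 0.765 ft = 0.2332 m.
W = 0.1030 J  (the unit combination reduces to kg·m²/s² = J)
0.1030 J × (1 cal / 4.184 J) = 0.02462 cal

0.0246 cal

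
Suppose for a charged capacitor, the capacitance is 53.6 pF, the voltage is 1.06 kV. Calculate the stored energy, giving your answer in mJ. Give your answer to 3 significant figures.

0.0301 mJ

E is given directly by: E = ½CV².
C = 53.6 pF = 5.360×10^-11 F; V = 1.06 kV = 1060 V.
E = 3.011×10^-5 J
3.011×10^-5 J × (1 mJ / 0.001000 J) = 0.03011 mJ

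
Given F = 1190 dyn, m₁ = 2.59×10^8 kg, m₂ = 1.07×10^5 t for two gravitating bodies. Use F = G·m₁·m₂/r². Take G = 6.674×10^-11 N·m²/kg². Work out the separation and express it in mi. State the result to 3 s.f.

From Newton's law of gravitation: r = √(G·m₁m₂/F).
F = 1190 dyn = 0.01190 N; m₁ = 2.59×10^8 kg; m₂ = 1.07×10^5 t = 1.070×10^8 kg; G = 6.674×10^-11 N·m²/kg².
r = 12467 m
12467 m × (1 mi / 1609 m) = 7.747 mi

7.75 mi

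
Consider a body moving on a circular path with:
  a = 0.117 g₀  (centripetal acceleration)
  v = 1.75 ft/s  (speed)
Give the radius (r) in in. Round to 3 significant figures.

9.76 in

Rearranging: r = v²/a.
a = 0.117 g₀ = 1.147 m/s²; v = 1.75 ft/s = 0.5334 m/s.
r = 0.2480 m
0.2480 m × (1 in / 0.02540 m) = 9.763 in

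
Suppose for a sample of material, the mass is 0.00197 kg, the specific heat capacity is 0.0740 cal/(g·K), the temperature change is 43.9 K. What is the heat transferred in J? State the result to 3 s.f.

26.8 J

Directly: Q = mcΔT.
m = 0.00197 kg; c = 0.0740 cal/(g·K) = 309.6 J/(kg·K); ΔT = 43.9 K.
Q = 26.78 J  (the unit combination reduces to kg·m²/s² = J)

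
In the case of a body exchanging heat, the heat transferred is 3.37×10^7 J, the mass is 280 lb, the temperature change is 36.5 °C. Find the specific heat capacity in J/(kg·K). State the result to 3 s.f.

Solving Q = m·c·ΔT for c: c = Q/(m·ΔT).
Q = 3.37×10^7 J; m = 280 lb = 127.0 kg; ΔT = 36.5 °C = 36.50 K.
c = 7270 J/(kg·K)

7270 J/(kg·K)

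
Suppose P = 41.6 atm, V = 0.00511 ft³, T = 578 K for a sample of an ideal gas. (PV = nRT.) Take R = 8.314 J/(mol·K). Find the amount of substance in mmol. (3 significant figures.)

127 mmol

Solving PV = nRT for n: n = PV/(RT).
P = 41.6 atm = 4.215×10^6 Pa; V = 0.00511 ft³ = 1.447×10^-4 m³; T = 578 K; R = 8.314 J/(mol·K).
n = 0.1269 mol
0.1269 mol × (1 mmol / 0.001000 mol) = 126.9 mmol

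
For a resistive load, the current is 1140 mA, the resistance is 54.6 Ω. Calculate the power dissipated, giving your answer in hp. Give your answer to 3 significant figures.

P is given directly by: P = I²R.
I = 1140 mA = 1.140 A; R = 54.6 Ω.
P = 70.96 W
70.96 W × (1 hp / 745.7 W) = 0.09516 hp

0.0952 hp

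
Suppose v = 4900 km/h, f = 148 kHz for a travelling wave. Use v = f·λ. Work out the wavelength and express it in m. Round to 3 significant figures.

0.00920 m

Rearranging v = f·λ for λ: λ = v/f.
v = 4900 km/h = 1361 m/s; f = 148 kHz = 1.480×10^5 Hz.
λ = 0.009197 m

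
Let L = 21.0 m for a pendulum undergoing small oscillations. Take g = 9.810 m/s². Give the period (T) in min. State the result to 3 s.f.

0.153 min

T is given directly by: T = 2π√(L/g).
L = 21.0 m; g = 9.810 m/s².
T = 9.193 s
9.193 s × (1 min / 60.00 s) = 0.1532 min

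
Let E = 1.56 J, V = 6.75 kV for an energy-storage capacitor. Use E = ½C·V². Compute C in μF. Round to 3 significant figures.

Rearranging E = ½C·V² for C: C = 2E/V².
E = 1.56 J; V = 6.75 kV = 6750 V.
C = 6.848×10^-8 F
6.848×10^-8 F × (1 μF / 1.000×10^-6 F) = 0.06848 μF

0.0685 μF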